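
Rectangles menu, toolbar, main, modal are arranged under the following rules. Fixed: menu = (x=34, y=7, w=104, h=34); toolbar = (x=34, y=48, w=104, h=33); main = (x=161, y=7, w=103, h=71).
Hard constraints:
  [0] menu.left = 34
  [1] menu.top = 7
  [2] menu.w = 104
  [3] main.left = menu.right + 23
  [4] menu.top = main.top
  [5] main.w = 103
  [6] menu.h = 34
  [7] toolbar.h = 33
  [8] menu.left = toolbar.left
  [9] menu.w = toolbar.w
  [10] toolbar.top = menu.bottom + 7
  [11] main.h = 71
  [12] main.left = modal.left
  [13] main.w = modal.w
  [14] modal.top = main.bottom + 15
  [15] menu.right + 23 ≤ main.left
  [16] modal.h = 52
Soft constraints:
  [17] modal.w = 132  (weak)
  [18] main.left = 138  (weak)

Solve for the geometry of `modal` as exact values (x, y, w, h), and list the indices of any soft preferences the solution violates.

1. modal.x = 161  [main.left = modal.left]
2. modal.w = 103  [main.w = modal.w]
3. modal.y = 93  [modal.top = main.bottom + 15]
4. modal.h = 52  [modal.h = 52]

modal = (x=161, y=93, w=103, h=52)
violated soft preferences: 17, 18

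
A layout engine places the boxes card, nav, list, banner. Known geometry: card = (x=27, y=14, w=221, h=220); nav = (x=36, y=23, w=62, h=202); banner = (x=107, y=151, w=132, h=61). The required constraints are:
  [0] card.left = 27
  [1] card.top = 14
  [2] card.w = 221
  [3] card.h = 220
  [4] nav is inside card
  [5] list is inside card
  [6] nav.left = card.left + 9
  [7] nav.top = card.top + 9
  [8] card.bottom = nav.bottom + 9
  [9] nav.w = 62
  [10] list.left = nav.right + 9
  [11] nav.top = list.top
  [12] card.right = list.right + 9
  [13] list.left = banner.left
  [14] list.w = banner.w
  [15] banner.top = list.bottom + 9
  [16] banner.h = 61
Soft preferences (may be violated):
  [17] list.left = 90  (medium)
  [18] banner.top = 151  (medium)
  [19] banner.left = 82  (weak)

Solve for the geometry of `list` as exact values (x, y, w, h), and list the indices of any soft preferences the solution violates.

1. list.x = 107  [list.left = nav.right + 9]
2. list.y = 23  [nav.top = list.top]
3. list.w = 132  [card.right = list.right + 9]
4. list.h = 119  [banner.top = list.bottom + 9]

list = (x=107, y=23, w=132, h=119)
violated soft preferences: 17, 19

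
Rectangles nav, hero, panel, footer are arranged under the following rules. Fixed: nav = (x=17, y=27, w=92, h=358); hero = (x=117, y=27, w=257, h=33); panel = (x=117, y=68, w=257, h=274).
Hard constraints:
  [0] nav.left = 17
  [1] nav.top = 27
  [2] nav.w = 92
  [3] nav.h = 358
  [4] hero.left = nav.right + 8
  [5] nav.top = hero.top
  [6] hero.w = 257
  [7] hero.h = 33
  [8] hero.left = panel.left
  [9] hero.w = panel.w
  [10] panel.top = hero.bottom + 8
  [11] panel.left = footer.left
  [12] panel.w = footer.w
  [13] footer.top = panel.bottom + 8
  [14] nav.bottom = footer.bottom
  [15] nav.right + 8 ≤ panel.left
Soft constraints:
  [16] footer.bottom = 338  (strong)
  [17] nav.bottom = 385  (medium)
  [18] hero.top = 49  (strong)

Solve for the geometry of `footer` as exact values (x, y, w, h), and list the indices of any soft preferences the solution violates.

footer = (x=117, y=350, w=257, h=35)
violated soft preferences: 16, 18

1. footer.x = 117  [panel.left = footer.left]
2. footer.w = 257  [panel.w = footer.w]
3. footer.y = 350  [footer.top = panel.bottom + 8]
4. footer.h = 35  [nav.bottom = footer.bottom]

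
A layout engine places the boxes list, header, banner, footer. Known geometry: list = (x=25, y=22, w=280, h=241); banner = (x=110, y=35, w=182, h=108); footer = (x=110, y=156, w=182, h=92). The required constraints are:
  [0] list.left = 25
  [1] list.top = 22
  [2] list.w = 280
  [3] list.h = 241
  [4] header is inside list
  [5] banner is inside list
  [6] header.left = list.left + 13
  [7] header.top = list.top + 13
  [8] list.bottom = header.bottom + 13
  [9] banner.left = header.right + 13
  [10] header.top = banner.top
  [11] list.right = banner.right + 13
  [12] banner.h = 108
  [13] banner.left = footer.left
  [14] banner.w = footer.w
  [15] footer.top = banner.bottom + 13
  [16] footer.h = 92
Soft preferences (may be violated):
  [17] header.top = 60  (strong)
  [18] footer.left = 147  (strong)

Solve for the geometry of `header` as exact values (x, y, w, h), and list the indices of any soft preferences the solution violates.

1. header.x = 38  [header.left = list.left + 13]
2. header.y = 35  [header.top = list.top + 13]
3. header.h = 215  [list.bottom = header.bottom + 13]
4. header.w = 59  [banner.left = header.right + 13]

header = (x=38, y=35, w=59, h=215)
violated soft preferences: 17, 18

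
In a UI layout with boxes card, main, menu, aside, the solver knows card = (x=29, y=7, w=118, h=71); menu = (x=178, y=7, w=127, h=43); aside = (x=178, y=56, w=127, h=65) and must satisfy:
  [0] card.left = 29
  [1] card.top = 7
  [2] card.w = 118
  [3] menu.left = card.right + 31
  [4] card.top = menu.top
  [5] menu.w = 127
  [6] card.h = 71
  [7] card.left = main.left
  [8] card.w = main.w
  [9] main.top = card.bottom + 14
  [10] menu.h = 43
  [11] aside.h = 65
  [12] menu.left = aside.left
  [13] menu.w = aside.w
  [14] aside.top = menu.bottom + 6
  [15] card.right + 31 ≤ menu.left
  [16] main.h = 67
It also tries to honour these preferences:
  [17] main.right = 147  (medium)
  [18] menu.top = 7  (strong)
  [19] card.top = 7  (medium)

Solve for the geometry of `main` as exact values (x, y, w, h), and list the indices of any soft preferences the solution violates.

main = (x=29, y=92, w=118, h=67)
violated soft preferences: none

1. main.x = 29  [card.left = main.left]
2. main.w = 118  [card.w = main.w]
3. main.y = 92  [main.top = card.bottom + 14]
4. main.h = 67  [main.h = 67]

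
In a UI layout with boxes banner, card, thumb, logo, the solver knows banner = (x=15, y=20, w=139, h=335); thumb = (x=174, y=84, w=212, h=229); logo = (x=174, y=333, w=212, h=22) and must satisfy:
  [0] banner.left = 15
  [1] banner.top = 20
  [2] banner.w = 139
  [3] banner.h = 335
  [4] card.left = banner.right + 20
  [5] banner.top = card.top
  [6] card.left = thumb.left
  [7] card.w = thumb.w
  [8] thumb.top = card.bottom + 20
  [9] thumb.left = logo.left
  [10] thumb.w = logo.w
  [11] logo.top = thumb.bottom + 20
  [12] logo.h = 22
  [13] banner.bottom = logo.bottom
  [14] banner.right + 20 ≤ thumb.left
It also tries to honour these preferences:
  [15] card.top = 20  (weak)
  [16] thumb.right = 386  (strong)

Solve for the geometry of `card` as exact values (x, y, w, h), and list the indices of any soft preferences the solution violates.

card = (x=174, y=20, w=212, h=44)
violated soft preferences: none

1. card.x = 174  [card.left = banner.right + 20]
2. card.y = 20  [banner.top = card.top]
3. card.w = 212  [card.w = thumb.w]
4. card.h = 44  [thumb.top = card.bottom + 20]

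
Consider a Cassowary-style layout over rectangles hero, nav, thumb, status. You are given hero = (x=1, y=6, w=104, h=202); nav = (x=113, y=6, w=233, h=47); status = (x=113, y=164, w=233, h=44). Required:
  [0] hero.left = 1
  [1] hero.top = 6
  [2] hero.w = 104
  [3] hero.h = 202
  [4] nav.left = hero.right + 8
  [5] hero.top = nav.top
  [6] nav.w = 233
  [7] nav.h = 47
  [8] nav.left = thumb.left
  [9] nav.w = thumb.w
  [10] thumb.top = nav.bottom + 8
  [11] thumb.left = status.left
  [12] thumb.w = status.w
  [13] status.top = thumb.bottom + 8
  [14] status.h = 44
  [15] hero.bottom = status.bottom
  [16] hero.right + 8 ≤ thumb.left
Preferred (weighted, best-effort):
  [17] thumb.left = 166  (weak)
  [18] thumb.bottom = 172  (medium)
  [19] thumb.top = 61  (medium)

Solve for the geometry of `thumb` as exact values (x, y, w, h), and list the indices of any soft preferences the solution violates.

1. thumb.x = 113  [nav.left = thumb.left]
2. thumb.w = 233  [nav.w = thumb.w]
3. thumb.y = 61  [thumb.top = nav.bottom + 8]
4. thumb.h = 95  [status.top = thumb.bottom + 8]

thumb = (x=113, y=61, w=233, h=95)
violated soft preferences: 17, 18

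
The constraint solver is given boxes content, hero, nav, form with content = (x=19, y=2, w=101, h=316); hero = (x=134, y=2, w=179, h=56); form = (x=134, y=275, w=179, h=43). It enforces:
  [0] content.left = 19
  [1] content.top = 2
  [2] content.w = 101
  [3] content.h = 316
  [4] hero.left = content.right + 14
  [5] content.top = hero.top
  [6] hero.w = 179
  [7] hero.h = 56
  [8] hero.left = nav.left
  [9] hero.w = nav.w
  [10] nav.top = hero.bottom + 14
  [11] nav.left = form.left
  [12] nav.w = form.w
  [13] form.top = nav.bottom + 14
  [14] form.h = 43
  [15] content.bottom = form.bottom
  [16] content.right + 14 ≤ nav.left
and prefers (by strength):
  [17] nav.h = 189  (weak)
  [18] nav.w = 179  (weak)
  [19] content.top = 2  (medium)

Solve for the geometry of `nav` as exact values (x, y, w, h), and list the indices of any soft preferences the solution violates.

1. nav.x = 134  [hero.left = nav.left]
2. nav.w = 179  [hero.w = nav.w]
3. nav.y = 72  [nav.top = hero.bottom + 14]
4. nav.h = 189  [form.top = nav.bottom + 14]

nav = (x=134, y=72, w=179, h=189)
violated soft preferences: none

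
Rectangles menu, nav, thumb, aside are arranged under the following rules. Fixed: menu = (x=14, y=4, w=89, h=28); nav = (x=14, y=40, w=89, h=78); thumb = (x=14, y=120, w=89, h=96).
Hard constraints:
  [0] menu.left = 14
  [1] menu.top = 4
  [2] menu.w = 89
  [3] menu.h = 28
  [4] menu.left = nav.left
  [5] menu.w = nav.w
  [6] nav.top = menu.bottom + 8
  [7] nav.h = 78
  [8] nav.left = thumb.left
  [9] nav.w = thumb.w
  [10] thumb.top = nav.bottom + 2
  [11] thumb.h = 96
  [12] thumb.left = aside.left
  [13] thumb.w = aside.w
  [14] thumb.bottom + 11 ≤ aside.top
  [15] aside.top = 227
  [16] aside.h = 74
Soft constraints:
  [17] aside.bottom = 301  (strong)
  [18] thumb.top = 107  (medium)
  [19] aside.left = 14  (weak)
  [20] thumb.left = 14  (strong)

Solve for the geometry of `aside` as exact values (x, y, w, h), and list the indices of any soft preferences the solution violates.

aside = (x=14, y=227, w=89, h=74)
violated soft preferences: 18

1. aside.x = 14  [thumb.left = aside.left]
2. aside.w = 89  [thumb.w = aside.w]
3. aside.y = 227  [aside.top = 227]
4. aside.h = 74  [aside.h = 74]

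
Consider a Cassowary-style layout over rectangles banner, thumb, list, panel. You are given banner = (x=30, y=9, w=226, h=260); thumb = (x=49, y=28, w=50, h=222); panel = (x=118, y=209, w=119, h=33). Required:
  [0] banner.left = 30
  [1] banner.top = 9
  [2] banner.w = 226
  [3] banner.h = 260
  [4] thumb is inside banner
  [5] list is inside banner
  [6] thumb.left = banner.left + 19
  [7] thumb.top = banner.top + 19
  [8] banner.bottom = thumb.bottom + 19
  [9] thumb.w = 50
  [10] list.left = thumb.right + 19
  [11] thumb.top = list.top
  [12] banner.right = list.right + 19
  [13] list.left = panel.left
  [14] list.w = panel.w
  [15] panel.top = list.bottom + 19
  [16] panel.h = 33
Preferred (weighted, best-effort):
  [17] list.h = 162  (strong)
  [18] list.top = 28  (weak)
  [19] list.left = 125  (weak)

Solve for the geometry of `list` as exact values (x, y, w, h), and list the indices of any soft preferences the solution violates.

list = (x=118, y=28, w=119, h=162)
violated soft preferences: 19

1. list.x = 118  [list.left = thumb.right + 19]
2. list.y = 28  [thumb.top = list.top]
3. list.w = 119  [banner.right = list.right + 19]
4. list.h = 162  [panel.top = list.bottom + 19]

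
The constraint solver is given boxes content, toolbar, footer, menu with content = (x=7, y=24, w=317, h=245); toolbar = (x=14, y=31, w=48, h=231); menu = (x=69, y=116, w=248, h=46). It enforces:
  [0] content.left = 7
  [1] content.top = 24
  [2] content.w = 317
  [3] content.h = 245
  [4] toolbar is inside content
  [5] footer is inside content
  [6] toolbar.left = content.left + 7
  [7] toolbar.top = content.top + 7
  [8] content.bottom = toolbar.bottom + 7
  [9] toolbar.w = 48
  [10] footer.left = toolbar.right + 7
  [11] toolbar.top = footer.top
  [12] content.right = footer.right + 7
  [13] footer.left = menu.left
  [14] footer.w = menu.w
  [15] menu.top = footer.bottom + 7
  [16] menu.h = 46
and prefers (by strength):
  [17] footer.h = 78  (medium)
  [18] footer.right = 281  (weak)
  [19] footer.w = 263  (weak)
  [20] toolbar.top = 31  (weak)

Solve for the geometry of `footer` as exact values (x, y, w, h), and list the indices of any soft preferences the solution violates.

footer = (x=69, y=31, w=248, h=78)
violated soft preferences: 18, 19

1. footer.x = 69  [footer.left = toolbar.right + 7]
2. footer.y = 31  [toolbar.top = footer.top]
3. footer.w = 248  [content.right = footer.right + 7]
4. footer.h = 78  [menu.top = footer.bottom + 7]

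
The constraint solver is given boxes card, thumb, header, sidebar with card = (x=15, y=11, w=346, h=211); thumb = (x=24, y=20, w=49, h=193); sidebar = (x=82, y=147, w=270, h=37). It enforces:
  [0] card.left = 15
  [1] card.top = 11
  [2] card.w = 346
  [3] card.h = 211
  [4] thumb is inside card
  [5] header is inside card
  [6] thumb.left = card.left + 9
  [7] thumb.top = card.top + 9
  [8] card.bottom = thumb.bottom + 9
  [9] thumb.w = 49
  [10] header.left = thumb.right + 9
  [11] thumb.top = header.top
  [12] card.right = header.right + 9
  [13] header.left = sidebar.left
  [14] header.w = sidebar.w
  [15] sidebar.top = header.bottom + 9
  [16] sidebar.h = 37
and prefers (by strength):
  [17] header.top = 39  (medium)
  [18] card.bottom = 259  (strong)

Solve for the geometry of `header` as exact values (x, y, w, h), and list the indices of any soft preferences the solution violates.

header = (x=82, y=20, w=270, h=118)
violated soft preferences: 17, 18

1. header.x = 82  [header.left = thumb.right + 9]
2. header.y = 20  [thumb.top = header.top]
3. header.w = 270  [card.right = header.right + 9]
4. header.h = 118  [sidebar.top = header.bottom + 9]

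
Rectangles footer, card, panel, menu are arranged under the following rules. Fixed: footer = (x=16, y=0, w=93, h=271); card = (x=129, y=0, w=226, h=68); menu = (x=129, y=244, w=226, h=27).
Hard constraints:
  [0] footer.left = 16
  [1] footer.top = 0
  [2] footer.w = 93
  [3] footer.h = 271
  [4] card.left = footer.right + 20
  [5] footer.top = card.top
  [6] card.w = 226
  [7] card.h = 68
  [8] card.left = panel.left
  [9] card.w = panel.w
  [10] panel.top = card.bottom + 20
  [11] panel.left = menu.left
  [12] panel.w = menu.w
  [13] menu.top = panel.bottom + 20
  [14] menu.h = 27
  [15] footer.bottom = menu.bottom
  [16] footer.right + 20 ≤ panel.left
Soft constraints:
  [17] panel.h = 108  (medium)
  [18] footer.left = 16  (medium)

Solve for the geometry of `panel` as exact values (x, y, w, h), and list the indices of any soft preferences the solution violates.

panel = (x=129, y=88, w=226, h=136)
violated soft preferences: 17

1. panel.x = 129  [card.left = panel.left]
2. panel.w = 226  [card.w = panel.w]
3. panel.y = 88  [panel.top = card.bottom + 20]
4. panel.h = 136  [menu.top = panel.bottom + 20]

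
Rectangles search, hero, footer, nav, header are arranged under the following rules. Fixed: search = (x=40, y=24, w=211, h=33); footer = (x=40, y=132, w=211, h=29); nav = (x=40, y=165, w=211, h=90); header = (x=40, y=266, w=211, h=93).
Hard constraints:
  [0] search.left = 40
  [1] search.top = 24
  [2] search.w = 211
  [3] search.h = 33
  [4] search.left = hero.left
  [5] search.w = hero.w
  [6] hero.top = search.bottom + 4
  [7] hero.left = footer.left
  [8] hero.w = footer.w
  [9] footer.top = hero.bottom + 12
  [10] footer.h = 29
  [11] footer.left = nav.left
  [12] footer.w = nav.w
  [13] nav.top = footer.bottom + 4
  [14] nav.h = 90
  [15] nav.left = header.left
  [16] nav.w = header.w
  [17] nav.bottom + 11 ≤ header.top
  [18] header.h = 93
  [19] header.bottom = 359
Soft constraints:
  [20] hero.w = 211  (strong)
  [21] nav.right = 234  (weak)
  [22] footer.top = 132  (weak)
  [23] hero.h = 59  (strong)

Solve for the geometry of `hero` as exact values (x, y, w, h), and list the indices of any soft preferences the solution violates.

1. hero.x = 40  [search.left = hero.left]
2. hero.w = 211  [search.w = hero.w]
3. hero.y = 61  [hero.top = search.bottom + 4]
4. hero.h = 59  [footer.top = hero.bottom + 12]

hero = (x=40, y=61, w=211, h=59)
violated soft preferences: 21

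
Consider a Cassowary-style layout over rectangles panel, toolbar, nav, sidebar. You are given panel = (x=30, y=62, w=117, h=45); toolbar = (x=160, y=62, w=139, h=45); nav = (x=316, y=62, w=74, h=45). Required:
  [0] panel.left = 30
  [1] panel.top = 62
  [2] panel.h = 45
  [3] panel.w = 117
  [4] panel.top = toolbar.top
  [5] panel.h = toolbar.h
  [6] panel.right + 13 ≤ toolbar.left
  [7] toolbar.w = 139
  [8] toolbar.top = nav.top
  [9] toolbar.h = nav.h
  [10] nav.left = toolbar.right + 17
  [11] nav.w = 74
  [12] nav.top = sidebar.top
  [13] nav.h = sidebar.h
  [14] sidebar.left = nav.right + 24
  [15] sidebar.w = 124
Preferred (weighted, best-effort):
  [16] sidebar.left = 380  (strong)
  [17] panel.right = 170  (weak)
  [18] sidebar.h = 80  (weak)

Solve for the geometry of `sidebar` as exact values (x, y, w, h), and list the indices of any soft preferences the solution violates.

sidebar = (x=414, y=62, w=124, h=45)
violated soft preferences: 16, 17, 18

1. sidebar.y = 62  [nav.top = sidebar.top]
2. sidebar.h = 45  [nav.h = sidebar.h]
3. sidebar.x = 414  [sidebar.left = nav.right + 24]
4. sidebar.w = 124  [sidebar.w = 124]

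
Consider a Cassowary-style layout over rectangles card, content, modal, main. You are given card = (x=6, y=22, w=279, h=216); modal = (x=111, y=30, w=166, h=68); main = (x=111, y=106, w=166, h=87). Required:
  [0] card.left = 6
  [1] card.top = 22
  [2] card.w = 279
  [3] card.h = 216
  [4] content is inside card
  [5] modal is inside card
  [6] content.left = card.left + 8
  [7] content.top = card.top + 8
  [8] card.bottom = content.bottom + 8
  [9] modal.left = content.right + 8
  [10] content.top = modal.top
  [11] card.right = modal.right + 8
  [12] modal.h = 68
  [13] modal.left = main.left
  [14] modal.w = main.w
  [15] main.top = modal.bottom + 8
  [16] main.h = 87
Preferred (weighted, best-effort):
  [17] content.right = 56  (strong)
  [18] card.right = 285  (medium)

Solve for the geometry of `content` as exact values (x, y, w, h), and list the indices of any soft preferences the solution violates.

content = (x=14, y=30, w=89, h=200)
violated soft preferences: 17

1. content.x = 14  [content.left = card.left + 8]
2. content.y = 30  [content.top = card.top + 8]
3. content.h = 200  [card.bottom = content.bottom + 8]
4. content.w = 89  [modal.left = content.right + 8]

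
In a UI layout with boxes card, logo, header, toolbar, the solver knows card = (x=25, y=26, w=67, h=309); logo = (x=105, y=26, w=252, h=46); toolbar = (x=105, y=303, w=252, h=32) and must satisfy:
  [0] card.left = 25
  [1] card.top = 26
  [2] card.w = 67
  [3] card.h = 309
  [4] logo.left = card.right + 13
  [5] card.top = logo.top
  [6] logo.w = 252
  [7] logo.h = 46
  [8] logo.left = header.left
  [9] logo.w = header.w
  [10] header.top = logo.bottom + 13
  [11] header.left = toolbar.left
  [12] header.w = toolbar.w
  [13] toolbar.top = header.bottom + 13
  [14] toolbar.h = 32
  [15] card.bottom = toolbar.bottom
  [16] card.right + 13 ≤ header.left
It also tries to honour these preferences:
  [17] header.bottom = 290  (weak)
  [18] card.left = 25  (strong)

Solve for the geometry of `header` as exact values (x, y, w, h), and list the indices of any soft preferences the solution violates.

1. header.x = 105  [logo.left = header.left]
2. header.w = 252  [logo.w = header.w]
3. header.y = 85  [header.top = logo.bottom + 13]
4. header.h = 205  [toolbar.top = header.bottom + 13]

header = (x=105, y=85, w=252, h=205)
violated soft preferences: none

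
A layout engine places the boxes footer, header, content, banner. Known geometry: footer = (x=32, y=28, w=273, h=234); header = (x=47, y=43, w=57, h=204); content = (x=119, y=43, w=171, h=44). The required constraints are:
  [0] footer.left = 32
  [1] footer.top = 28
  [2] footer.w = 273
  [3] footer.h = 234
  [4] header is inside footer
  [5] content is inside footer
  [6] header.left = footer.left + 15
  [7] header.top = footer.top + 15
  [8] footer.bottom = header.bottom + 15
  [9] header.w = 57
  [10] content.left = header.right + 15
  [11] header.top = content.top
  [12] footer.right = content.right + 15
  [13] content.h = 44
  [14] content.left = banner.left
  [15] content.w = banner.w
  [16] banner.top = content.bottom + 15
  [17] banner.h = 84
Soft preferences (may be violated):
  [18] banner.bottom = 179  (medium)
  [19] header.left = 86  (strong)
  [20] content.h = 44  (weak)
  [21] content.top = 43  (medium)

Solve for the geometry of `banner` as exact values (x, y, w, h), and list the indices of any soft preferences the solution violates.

banner = (x=119, y=102, w=171, h=84)
violated soft preferences: 18, 19

1. banner.x = 119  [content.left = banner.left]
2. banner.w = 171  [content.w = banner.w]
3. banner.y = 102  [banner.top = content.bottom + 15]
4. banner.h = 84  [banner.h = 84]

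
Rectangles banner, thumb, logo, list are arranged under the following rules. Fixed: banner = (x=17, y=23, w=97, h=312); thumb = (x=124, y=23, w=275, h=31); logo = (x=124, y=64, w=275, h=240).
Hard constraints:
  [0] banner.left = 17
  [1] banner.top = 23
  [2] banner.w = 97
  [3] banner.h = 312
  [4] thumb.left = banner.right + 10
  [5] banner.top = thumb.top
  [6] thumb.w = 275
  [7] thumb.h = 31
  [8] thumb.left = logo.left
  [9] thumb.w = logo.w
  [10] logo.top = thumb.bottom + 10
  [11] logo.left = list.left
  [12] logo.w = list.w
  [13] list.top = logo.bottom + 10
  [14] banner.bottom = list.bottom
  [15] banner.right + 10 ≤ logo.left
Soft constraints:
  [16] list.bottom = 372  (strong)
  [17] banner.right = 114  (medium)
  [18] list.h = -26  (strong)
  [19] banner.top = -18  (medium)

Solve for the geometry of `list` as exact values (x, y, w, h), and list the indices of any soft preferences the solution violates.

list = (x=124, y=314, w=275, h=21)
violated soft preferences: 16, 18, 19

1. list.x = 124  [logo.left = list.left]
2. list.w = 275  [logo.w = list.w]
3. list.y = 314  [list.top = logo.bottom + 10]
4. list.h = 21  [banner.bottom = list.bottom]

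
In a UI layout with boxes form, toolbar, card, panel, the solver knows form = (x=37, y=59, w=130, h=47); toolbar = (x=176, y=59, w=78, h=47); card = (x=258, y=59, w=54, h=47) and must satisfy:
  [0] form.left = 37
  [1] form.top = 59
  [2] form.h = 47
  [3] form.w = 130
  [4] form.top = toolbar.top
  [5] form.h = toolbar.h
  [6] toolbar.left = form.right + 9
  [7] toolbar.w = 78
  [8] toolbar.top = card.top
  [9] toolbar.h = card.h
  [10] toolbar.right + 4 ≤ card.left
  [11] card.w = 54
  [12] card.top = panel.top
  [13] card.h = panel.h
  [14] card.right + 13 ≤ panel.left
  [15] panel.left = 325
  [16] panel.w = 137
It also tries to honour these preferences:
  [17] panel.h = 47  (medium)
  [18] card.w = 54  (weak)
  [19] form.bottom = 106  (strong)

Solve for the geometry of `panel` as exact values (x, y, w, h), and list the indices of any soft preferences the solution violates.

1. panel.y = 59  [card.top = panel.top]
2. panel.h = 47  [card.h = panel.h]
3. panel.x = 325  [panel.left = 325]
4. panel.w = 137  [panel.w = 137]

panel = (x=325, y=59, w=137, h=47)
violated soft preferences: none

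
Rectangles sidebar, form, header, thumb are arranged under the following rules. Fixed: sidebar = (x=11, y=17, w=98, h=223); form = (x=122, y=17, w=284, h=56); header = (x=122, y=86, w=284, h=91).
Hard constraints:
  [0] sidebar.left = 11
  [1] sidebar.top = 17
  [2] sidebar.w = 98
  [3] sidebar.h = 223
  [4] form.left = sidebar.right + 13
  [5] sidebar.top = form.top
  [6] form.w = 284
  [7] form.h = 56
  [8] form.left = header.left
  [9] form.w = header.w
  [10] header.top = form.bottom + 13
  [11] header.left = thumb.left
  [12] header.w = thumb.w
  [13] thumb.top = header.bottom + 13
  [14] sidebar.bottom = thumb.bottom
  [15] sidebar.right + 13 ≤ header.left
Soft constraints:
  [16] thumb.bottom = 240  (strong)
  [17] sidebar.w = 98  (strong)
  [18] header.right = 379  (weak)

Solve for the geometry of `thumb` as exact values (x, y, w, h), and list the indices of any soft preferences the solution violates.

thumb = (x=122, y=190, w=284, h=50)
violated soft preferences: 18

1. thumb.x = 122  [header.left = thumb.left]
2. thumb.w = 284  [header.w = thumb.w]
3. thumb.y = 190  [thumb.top = header.bottom + 13]
4. thumb.h = 50  [sidebar.bottom = thumb.bottom]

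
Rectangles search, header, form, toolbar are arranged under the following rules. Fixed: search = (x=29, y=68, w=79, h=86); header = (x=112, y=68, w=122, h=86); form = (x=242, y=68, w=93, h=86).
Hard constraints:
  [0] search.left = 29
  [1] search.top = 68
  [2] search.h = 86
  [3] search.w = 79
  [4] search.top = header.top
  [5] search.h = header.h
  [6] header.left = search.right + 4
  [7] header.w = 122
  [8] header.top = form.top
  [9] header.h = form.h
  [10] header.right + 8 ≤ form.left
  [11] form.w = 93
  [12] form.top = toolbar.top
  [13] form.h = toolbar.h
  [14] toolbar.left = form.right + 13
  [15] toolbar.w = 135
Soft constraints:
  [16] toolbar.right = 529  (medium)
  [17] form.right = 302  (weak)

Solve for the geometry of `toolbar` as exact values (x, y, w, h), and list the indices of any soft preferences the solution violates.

1. toolbar.y = 68  [form.top = toolbar.top]
2. toolbar.h = 86  [form.h = toolbar.h]
3. toolbar.x = 348  [toolbar.left = form.right + 13]
4. toolbar.w = 135  [toolbar.w = 135]

toolbar = (x=348, y=68, w=135, h=86)
violated soft preferences: 16, 17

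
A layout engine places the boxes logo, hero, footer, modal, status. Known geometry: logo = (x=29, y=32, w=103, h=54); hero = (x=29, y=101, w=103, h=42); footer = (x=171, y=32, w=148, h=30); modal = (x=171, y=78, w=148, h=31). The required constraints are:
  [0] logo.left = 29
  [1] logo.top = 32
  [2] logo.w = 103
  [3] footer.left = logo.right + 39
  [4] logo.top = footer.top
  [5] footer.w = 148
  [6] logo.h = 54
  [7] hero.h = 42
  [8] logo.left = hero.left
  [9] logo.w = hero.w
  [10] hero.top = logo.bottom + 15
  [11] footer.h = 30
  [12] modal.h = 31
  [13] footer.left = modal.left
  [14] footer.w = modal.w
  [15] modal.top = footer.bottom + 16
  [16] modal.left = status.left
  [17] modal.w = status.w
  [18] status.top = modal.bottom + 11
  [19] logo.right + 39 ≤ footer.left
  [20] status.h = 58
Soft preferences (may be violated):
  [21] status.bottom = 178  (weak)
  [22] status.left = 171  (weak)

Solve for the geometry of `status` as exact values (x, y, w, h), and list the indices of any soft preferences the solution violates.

1. status.x = 171  [modal.left = status.left]
2. status.w = 148  [modal.w = status.w]
3. status.y = 120  [status.top = modal.bottom + 11]
4. status.h = 58  [status.h = 58]

status = (x=171, y=120, w=148, h=58)
violated soft preferences: none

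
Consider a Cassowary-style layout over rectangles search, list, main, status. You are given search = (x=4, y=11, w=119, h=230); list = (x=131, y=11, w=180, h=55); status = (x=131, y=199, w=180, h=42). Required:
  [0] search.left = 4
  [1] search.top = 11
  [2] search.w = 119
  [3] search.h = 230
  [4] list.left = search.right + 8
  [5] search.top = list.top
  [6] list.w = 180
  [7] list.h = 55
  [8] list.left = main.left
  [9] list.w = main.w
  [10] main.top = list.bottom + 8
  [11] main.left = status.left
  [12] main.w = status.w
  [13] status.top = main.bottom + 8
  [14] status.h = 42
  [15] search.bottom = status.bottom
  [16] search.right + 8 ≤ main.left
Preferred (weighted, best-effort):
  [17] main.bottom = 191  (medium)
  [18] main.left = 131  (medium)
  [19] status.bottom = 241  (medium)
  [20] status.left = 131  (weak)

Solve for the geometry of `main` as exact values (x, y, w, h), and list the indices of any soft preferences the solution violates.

1. main.x = 131  [list.left = main.left]
2. main.w = 180  [list.w = main.w]
3. main.y = 74  [main.top = list.bottom + 8]
4. main.h = 117  [status.top = main.bottom + 8]

main = (x=131, y=74, w=180, h=117)
violated soft preferences: none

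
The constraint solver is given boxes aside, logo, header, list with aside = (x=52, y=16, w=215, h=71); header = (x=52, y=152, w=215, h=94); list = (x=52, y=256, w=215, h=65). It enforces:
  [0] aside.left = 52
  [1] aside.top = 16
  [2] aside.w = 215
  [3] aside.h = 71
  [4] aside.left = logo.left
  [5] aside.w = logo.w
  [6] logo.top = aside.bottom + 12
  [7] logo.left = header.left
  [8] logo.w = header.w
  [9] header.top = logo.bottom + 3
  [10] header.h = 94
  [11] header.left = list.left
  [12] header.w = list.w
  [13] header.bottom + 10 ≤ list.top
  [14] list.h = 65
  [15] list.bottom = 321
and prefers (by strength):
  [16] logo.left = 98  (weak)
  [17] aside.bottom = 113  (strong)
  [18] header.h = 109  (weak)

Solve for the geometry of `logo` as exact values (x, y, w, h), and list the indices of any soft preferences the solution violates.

logo = (x=52, y=99, w=215, h=50)
violated soft preferences: 16, 17, 18

1. logo.x = 52  [aside.left = logo.left]
2. logo.w = 215  [aside.w = logo.w]
3. logo.y = 99  [logo.top = aside.bottom + 12]
4. logo.h = 50  [header.top = logo.bottom + 3]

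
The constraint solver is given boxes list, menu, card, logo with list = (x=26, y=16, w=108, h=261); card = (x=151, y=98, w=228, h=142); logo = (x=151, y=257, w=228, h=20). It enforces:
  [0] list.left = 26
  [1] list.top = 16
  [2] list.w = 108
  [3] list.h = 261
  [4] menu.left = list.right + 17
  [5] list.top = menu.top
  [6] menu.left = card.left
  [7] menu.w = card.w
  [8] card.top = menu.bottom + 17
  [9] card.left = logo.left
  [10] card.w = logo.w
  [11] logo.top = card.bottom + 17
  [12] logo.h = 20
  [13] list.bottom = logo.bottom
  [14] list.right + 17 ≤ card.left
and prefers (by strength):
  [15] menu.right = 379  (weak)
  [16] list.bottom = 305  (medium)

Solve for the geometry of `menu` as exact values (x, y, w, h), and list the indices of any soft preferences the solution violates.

menu = (x=151, y=16, w=228, h=65)
violated soft preferences: 16

1. menu.x = 151  [menu.left = list.right + 17]
2. menu.y = 16  [list.top = menu.top]
3. menu.w = 228  [menu.w = card.w]
4. menu.h = 65  [card.top = menu.bottom + 17]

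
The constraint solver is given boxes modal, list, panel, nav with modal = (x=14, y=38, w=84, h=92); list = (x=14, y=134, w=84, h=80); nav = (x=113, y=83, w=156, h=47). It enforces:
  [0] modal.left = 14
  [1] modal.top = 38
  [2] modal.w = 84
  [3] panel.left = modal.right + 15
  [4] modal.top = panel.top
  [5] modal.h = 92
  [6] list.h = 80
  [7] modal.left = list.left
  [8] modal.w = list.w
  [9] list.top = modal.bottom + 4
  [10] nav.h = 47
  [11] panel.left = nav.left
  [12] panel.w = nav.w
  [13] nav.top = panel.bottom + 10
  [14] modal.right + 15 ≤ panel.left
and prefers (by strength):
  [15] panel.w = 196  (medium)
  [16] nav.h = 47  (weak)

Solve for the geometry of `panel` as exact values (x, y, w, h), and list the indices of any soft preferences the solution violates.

1. panel.x = 113  [panel.left = modal.right + 15]
2. panel.y = 38  [modal.top = panel.top]
3. panel.w = 156  [panel.w = nav.w]
4. panel.h = 35  [nav.top = panel.bottom + 10]

panel = (x=113, y=38, w=156, h=35)
violated soft preferences: 15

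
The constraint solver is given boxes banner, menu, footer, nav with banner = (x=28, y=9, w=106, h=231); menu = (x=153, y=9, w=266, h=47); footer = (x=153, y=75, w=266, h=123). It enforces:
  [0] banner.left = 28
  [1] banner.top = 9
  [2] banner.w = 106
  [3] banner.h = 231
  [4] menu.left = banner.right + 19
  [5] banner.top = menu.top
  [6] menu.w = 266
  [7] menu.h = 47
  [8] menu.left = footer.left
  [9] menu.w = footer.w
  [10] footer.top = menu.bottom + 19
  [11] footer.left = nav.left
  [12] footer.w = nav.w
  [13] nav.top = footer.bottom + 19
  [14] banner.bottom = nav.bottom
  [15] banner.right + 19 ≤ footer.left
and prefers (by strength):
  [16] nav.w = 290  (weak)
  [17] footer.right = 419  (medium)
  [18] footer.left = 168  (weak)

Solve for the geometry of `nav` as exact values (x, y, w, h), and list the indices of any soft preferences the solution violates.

nav = (x=153, y=217, w=266, h=23)
violated soft preferences: 16, 18

1. nav.x = 153  [footer.left = nav.left]
2. nav.w = 266  [footer.w = nav.w]
3. nav.y = 217  [nav.top = footer.bottom + 19]
4. nav.h = 23  [banner.bottom = nav.bottom]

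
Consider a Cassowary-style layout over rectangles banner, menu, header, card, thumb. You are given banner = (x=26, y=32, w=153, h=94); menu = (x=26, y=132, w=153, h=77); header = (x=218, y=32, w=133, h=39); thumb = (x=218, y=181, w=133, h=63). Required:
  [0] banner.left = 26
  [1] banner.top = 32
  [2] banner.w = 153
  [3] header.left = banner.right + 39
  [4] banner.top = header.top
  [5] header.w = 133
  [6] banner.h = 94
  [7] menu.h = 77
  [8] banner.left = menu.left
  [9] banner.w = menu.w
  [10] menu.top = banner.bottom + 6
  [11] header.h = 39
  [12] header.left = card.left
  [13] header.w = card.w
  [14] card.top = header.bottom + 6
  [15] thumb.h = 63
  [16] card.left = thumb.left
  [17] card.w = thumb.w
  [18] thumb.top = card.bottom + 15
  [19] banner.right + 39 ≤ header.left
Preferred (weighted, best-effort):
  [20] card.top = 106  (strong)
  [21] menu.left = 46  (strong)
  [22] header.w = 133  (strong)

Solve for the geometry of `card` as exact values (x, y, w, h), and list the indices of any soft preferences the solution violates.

1. card.x = 218  [header.left = card.left]
2. card.w = 133  [header.w = card.w]
3. card.y = 77  [card.top = header.bottom + 6]
4. card.h = 89  [thumb.top = card.bottom + 15]

card = (x=218, y=77, w=133, h=89)
violated soft preferences: 20, 21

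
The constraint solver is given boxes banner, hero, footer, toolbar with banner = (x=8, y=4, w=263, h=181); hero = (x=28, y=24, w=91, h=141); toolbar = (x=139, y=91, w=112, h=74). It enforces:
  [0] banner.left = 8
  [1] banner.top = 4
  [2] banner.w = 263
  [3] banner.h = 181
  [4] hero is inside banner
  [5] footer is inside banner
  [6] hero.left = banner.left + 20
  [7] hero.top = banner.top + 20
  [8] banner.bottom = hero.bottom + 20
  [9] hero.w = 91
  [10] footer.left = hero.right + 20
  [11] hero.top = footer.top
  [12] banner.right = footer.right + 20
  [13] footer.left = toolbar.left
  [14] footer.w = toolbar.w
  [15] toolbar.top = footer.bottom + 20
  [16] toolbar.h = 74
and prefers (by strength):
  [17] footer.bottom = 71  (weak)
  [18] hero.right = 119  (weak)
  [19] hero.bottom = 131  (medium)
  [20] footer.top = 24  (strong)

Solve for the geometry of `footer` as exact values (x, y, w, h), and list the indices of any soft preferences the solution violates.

1. footer.x = 139  [footer.left = hero.right + 20]
2. footer.y = 24  [hero.top = footer.top]
3. footer.w = 112  [banner.right = footer.right + 20]
4. footer.h = 47  [toolbar.top = footer.bottom + 20]

footer = (x=139, y=24, w=112, h=47)
violated soft preferences: 19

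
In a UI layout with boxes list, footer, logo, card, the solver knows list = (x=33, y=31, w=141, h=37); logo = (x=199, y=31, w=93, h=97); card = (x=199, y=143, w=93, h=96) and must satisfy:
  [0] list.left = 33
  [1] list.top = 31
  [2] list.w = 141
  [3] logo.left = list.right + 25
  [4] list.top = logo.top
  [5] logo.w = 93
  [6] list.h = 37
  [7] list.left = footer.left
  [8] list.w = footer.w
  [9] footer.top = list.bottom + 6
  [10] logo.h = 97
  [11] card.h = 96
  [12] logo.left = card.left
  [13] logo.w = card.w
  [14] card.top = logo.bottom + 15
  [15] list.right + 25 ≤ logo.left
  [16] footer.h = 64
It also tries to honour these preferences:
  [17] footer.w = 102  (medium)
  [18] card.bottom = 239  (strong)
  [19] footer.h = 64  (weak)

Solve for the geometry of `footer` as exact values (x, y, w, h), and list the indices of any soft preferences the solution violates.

footer = (x=33, y=74, w=141, h=64)
violated soft preferences: 17

1. footer.x = 33  [list.left = footer.left]
2. footer.w = 141  [list.w = footer.w]
3. footer.y = 74  [footer.top = list.bottom + 6]
4. footer.h = 64  [footer.h = 64]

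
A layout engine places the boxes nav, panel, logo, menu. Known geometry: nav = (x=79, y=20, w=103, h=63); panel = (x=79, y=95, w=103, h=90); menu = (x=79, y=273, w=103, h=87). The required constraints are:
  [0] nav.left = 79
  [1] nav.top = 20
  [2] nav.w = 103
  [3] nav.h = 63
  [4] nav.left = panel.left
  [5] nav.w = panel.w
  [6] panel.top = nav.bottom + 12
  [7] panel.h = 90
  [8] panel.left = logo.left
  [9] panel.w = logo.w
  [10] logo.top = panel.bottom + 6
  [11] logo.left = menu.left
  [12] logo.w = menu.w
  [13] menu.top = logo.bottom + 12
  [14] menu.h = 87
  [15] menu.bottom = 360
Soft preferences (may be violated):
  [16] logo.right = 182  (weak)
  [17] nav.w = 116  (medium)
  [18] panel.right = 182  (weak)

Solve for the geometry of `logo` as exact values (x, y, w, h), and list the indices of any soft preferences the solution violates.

logo = (x=79, y=191, w=103, h=70)
violated soft preferences: 17

1. logo.x = 79  [panel.left = logo.left]
2. logo.w = 103  [panel.w = logo.w]
3. logo.y = 191  [logo.top = panel.bottom + 6]
4. logo.h = 70  [menu.top = logo.bottom + 12]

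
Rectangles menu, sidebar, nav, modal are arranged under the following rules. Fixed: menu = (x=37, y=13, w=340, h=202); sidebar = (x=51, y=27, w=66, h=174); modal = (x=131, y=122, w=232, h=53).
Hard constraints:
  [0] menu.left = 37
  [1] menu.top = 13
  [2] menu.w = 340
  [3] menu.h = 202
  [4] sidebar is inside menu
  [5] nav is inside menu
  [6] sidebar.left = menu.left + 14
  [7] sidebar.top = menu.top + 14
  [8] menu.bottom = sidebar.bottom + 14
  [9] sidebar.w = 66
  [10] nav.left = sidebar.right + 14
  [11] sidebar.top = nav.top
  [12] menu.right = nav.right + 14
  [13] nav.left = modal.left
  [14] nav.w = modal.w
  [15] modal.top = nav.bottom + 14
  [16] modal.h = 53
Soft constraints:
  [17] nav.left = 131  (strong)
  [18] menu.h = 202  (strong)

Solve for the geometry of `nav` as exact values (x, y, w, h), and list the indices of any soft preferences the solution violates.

nav = (x=131, y=27, w=232, h=81)
violated soft preferences: none

1. nav.x = 131  [nav.left = sidebar.right + 14]
2. nav.y = 27  [sidebar.top = nav.top]
3. nav.w = 232  [menu.right = nav.right + 14]
4. nav.h = 81  [modal.top = nav.bottom + 14]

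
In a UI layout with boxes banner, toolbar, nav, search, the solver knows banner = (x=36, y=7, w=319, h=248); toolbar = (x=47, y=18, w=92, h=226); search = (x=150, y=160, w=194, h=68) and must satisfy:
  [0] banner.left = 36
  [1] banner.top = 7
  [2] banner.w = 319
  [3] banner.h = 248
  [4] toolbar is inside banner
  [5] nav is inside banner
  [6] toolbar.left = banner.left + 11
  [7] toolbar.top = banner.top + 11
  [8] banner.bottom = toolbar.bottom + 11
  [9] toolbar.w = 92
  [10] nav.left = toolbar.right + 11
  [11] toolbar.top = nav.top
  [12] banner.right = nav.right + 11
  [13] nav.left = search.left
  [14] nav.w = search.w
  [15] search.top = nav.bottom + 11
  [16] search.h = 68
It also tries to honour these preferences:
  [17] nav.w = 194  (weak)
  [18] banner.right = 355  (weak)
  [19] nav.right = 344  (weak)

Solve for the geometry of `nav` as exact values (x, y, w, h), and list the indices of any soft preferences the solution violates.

nav = (x=150, y=18, w=194, h=131)
violated soft preferences: none

1. nav.x = 150  [nav.left = toolbar.right + 11]
2. nav.y = 18  [toolbar.top = nav.top]
3. nav.w = 194  [banner.right = nav.right + 11]
4. nav.h = 131  [search.top = nav.bottom + 11]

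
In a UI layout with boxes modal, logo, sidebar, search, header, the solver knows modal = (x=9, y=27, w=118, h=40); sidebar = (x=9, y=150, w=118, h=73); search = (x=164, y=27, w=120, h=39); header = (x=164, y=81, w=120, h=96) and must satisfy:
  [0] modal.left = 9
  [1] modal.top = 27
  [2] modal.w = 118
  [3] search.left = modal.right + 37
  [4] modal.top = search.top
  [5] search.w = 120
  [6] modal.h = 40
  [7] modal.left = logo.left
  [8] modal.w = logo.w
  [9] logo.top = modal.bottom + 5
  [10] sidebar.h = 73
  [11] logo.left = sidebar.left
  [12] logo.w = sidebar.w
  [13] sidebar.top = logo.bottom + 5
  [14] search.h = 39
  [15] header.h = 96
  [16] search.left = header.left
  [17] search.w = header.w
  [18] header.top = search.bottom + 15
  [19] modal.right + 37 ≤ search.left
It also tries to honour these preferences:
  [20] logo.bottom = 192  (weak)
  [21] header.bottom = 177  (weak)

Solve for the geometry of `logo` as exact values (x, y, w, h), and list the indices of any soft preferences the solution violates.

logo = (x=9, y=72, w=118, h=73)
violated soft preferences: 20

1. logo.x = 9  [modal.left = logo.left]
2. logo.w = 118  [modal.w = logo.w]
3. logo.y = 72  [logo.top = modal.bottom + 5]
4. logo.h = 73  [sidebar.top = logo.bottom + 5]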